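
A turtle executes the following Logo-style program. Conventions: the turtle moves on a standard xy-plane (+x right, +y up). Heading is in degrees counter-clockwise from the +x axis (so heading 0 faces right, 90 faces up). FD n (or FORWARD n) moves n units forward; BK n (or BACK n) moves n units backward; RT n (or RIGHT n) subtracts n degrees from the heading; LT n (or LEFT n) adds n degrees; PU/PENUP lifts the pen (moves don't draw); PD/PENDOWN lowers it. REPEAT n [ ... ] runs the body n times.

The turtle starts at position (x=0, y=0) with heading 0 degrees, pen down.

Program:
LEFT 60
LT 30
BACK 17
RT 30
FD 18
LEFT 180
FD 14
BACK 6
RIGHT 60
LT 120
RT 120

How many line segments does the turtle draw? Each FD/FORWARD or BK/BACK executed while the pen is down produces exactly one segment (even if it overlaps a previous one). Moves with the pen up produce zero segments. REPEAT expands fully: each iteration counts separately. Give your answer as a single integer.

Executing turtle program step by step:
Start: pos=(0,0), heading=0, pen down
LT 60: heading 0 -> 60
LT 30: heading 60 -> 90
BK 17: (0,0) -> (0,-17) [heading=90, draw]
RT 30: heading 90 -> 60
FD 18: (0,-17) -> (9,-1.412) [heading=60, draw]
LT 180: heading 60 -> 240
FD 14: (9,-1.412) -> (2,-13.536) [heading=240, draw]
BK 6: (2,-13.536) -> (5,-8.34) [heading=240, draw]
RT 60: heading 240 -> 180
LT 120: heading 180 -> 300
RT 120: heading 300 -> 180
Final: pos=(5,-8.34), heading=180, 4 segment(s) drawn
Segments drawn: 4

Answer: 4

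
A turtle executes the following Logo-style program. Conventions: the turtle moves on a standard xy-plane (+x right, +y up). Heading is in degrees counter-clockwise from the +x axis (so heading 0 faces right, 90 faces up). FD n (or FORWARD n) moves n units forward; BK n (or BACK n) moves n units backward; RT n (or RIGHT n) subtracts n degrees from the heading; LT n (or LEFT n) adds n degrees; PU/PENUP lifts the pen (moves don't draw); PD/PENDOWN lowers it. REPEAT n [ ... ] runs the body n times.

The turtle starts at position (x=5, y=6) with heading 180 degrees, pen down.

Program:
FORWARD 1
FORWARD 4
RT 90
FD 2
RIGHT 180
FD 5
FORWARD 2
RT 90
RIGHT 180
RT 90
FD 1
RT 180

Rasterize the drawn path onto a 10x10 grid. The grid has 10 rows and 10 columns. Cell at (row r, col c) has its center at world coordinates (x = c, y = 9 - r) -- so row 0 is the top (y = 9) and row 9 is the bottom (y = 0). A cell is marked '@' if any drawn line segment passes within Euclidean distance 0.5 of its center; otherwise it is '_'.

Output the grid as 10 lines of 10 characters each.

Answer: __________
@_________
@_________
@@@@@@____
@_________
@_________
@_________
@_________
@_________
@_________

Derivation:
Segment 0: (5,6) -> (4,6)
Segment 1: (4,6) -> (0,6)
Segment 2: (0,6) -> (0,8)
Segment 3: (0,8) -> (0,3)
Segment 4: (0,3) -> (0,1)
Segment 5: (0,1) -> (0,0)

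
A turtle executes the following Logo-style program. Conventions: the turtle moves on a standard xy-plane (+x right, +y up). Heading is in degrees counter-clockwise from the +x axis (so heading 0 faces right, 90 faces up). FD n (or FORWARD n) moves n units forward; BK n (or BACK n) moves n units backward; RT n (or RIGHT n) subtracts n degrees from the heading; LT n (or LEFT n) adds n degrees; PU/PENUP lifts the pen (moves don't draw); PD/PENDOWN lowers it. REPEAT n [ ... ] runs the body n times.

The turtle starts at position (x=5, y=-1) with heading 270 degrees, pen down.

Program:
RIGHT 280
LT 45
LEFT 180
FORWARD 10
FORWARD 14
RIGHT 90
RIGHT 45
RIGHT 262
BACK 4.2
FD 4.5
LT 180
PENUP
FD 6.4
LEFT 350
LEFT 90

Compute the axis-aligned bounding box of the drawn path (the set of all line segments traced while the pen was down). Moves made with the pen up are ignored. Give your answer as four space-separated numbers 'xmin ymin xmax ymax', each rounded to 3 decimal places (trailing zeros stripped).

Answer: -14.959 -14.912 5 -1

Derivation:
Executing turtle program step by step:
Start: pos=(5,-1), heading=270, pen down
RT 280: heading 270 -> 350
LT 45: heading 350 -> 35
LT 180: heading 35 -> 215
FD 10: (5,-1) -> (-3.192,-6.736) [heading=215, draw]
FD 14: (-3.192,-6.736) -> (-14.66,-14.766) [heading=215, draw]
RT 90: heading 215 -> 125
RT 45: heading 125 -> 80
RT 262: heading 80 -> 178
BK 4.2: (-14.66,-14.766) -> (-10.462,-14.912) [heading=178, draw]
FD 4.5: (-10.462,-14.912) -> (-14.959,-14.755) [heading=178, draw]
LT 180: heading 178 -> 358
PU: pen up
FD 6.4: (-14.959,-14.755) -> (-8.563,-14.979) [heading=358, move]
LT 350: heading 358 -> 348
LT 90: heading 348 -> 78
Final: pos=(-8.563,-14.979), heading=78, 4 segment(s) drawn

Segment endpoints: x in {-14.959, -14.66, -10.462, -3.192, 5}, y in {-14.912, -14.766, -14.755, -6.736, -1}
xmin=-14.959, ymin=-14.912, xmax=5, ymax=-1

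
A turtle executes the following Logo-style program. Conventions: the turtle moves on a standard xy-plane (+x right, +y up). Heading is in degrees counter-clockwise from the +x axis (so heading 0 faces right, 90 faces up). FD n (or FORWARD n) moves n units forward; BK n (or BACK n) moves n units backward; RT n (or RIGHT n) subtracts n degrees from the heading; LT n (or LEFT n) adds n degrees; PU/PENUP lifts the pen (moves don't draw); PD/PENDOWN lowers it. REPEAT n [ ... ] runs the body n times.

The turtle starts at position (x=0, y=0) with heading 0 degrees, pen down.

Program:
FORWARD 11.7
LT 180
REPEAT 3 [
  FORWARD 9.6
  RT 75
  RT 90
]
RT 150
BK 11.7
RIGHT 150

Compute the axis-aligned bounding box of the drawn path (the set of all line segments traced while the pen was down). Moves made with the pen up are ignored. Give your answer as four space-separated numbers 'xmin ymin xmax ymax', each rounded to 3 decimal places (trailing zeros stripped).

Executing turtle program step by step:
Start: pos=(0,0), heading=0, pen down
FD 11.7: (0,0) -> (11.7,0) [heading=0, draw]
LT 180: heading 0 -> 180
REPEAT 3 [
  -- iteration 1/3 --
  FD 9.6: (11.7,0) -> (2.1,0) [heading=180, draw]
  RT 75: heading 180 -> 105
  RT 90: heading 105 -> 15
  -- iteration 2/3 --
  FD 9.6: (2.1,0) -> (11.373,2.485) [heading=15, draw]
  RT 75: heading 15 -> 300
  RT 90: heading 300 -> 210
  -- iteration 3/3 --
  FD 9.6: (11.373,2.485) -> (3.059,-2.315) [heading=210, draw]
  RT 75: heading 210 -> 135
  RT 90: heading 135 -> 45
]
RT 150: heading 45 -> 255
BK 11.7: (3.059,-2.315) -> (6.087,8.986) [heading=255, draw]
RT 150: heading 255 -> 105
Final: pos=(6.087,8.986), heading=105, 5 segment(s) drawn

Segment endpoints: x in {0, 2.1, 3.059, 6.087, 11.373, 11.7}, y in {-2.315, 0, 0, 2.485, 8.986}
xmin=0, ymin=-2.315, xmax=11.7, ymax=8.986

Answer: 0 -2.315 11.7 8.986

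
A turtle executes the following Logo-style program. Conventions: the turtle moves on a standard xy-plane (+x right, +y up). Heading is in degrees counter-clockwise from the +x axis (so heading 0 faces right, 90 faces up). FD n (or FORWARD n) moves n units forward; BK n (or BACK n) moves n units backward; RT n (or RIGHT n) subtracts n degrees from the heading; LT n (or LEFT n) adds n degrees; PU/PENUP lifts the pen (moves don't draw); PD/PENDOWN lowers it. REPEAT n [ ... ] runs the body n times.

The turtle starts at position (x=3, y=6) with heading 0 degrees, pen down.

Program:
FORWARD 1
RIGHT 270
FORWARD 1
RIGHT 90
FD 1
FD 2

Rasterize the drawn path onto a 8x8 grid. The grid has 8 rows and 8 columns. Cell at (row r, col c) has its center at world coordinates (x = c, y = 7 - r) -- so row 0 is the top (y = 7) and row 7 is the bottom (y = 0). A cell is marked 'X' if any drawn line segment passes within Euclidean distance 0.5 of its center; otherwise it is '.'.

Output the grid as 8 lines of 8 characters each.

Segment 0: (3,6) -> (4,6)
Segment 1: (4,6) -> (4,7)
Segment 2: (4,7) -> (5,7)
Segment 3: (5,7) -> (7,7)

Answer: ....XXXX
...XX...
........
........
........
........
........
........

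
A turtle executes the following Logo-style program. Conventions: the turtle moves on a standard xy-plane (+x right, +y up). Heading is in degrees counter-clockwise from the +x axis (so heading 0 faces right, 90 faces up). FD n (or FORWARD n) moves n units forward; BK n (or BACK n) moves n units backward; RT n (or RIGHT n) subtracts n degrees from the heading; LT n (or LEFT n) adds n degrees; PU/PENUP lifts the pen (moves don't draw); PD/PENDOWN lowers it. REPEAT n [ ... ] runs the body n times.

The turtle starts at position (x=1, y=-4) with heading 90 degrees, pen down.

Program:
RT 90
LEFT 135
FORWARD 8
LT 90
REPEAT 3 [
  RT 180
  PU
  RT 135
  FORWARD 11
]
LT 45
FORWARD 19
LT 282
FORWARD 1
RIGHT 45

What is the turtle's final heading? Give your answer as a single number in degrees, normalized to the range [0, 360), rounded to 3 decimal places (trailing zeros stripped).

Executing turtle program step by step:
Start: pos=(1,-4), heading=90, pen down
RT 90: heading 90 -> 0
LT 135: heading 0 -> 135
FD 8: (1,-4) -> (-4.657,1.657) [heading=135, draw]
LT 90: heading 135 -> 225
REPEAT 3 [
  -- iteration 1/3 --
  RT 180: heading 225 -> 45
  PU: pen up
  RT 135: heading 45 -> 270
  FD 11: (-4.657,1.657) -> (-4.657,-9.343) [heading=270, move]
  -- iteration 2/3 --
  RT 180: heading 270 -> 90
  PU: pen up
  RT 135: heading 90 -> 315
  FD 11: (-4.657,-9.343) -> (3.121,-17.121) [heading=315, move]
  -- iteration 3/3 --
  RT 180: heading 315 -> 135
  PU: pen up
  RT 135: heading 135 -> 0
  FD 11: (3.121,-17.121) -> (14.121,-17.121) [heading=0, move]
]
LT 45: heading 0 -> 45
FD 19: (14.121,-17.121) -> (27.556,-3.686) [heading=45, move]
LT 282: heading 45 -> 327
FD 1: (27.556,-3.686) -> (28.395,-4.231) [heading=327, move]
RT 45: heading 327 -> 282
Final: pos=(28.395,-4.231), heading=282, 1 segment(s) drawn

Answer: 282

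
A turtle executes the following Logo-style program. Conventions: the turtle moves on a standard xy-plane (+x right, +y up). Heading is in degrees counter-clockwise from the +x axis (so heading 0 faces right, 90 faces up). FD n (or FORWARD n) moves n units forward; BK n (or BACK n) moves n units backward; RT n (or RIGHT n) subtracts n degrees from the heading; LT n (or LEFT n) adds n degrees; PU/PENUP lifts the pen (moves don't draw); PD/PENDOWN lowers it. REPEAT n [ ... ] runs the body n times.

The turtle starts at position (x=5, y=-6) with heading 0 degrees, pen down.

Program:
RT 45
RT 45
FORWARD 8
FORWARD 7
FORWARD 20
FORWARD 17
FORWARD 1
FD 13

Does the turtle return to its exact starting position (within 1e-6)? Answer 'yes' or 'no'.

Executing turtle program step by step:
Start: pos=(5,-6), heading=0, pen down
RT 45: heading 0 -> 315
RT 45: heading 315 -> 270
FD 8: (5,-6) -> (5,-14) [heading=270, draw]
FD 7: (5,-14) -> (5,-21) [heading=270, draw]
FD 20: (5,-21) -> (5,-41) [heading=270, draw]
FD 17: (5,-41) -> (5,-58) [heading=270, draw]
FD 1: (5,-58) -> (5,-59) [heading=270, draw]
FD 13: (5,-59) -> (5,-72) [heading=270, draw]
Final: pos=(5,-72), heading=270, 6 segment(s) drawn

Start position: (5, -6)
Final position: (5, -72)
Distance = 66; >= 1e-6 -> NOT closed

Answer: no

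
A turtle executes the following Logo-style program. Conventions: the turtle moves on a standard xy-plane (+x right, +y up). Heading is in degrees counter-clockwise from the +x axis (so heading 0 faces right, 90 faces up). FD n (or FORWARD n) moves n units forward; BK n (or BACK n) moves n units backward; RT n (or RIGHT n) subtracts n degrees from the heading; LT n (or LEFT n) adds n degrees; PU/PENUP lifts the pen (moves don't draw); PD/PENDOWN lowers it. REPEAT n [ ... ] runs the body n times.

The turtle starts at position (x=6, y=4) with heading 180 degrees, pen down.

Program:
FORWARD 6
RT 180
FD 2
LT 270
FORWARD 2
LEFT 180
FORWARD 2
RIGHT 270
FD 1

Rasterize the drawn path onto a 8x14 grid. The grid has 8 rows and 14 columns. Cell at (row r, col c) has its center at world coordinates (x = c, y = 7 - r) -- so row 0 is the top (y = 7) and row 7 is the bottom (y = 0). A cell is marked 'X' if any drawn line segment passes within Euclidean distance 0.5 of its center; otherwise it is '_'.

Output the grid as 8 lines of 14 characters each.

Segment 0: (6,4) -> (0,4)
Segment 1: (0,4) -> (2,4)
Segment 2: (2,4) -> (2,2)
Segment 3: (2,2) -> (2,4)
Segment 4: (2,4) -> (1,4)

Answer: ______________
______________
______________
XXXXXXX_______
__X___________
__X___________
______________
______________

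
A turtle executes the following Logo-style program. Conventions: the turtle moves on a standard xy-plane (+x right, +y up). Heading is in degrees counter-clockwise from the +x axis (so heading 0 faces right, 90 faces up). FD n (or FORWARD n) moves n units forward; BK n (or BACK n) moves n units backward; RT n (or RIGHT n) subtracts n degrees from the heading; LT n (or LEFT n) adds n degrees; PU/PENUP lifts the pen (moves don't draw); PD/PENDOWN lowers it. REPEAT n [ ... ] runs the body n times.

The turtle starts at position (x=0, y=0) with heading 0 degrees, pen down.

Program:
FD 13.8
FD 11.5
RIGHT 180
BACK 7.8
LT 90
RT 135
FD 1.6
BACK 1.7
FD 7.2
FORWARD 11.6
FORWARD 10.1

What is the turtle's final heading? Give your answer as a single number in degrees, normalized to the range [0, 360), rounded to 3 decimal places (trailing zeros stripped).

Answer: 135

Derivation:
Executing turtle program step by step:
Start: pos=(0,0), heading=0, pen down
FD 13.8: (0,0) -> (13.8,0) [heading=0, draw]
FD 11.5: (13.8,0) -> (25.3,0) [heading=0, draw]
RT 180: heading 0 -> 180
BK 7.8: (25.3,0) -> (33.1,0) [heading=180, draw]
LT 90: heading 180 -> 270
RT 135: heading 270 -> 135
FD 1.6: (33.1,0) -> (31.969,1.131) [heading=135, draw]
BK 1.7: (31.969,1.131) -> (33.171,-0.071) [heading=135, draw]
FD 7.2: (33.171,-0.071) -> (28.08,5.02) [heading=135, draw]
FD 11.6: (28.08,5.02) -> (19.877,13.223) [heading=135, draw]
FD 10.1: (19.877,13.223) -> (12.735,20.365) [heading=135, draw]
Final: pos=(12.735,20.365), heading=135, 8 segment(s) drawn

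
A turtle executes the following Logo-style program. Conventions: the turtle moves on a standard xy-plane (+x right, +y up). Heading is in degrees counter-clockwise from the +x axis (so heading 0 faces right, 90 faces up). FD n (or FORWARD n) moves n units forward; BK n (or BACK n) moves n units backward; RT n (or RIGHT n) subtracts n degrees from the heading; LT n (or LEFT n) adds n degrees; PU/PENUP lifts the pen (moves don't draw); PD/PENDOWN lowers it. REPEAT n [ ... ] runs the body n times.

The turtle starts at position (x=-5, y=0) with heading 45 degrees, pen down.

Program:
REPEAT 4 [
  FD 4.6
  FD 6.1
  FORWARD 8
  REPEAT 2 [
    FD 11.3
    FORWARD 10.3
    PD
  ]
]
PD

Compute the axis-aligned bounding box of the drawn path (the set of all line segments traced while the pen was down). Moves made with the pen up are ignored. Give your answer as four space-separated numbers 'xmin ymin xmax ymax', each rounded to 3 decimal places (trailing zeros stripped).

Executing turtle program step by step:
Start: pos=(-5,0), heading=45, pen down
REPEAT 4 [
  -- iteration 1/4 --
  FD 4.6: (-5,0) -> (-1.747,3.253) [heading=45, draw]
  FD 6.1: (-1.747,3.253) -> (2.566,7.566) [heading=45, draw]
  FD 8: (2.566,7.566) -> (8.223,13.223) [heading=45, draw]
  REPEAT 2 [
    -- iteration 1/2 --
    FD 11.3: (8.223,13.223) -> (16.213,21.213) [heading=45, draw]
    FD 10.3: (16.213,21.213) -> (23.496,28.496) [heading=45, draw]
    PD: pen down
    -- iteration 2/2 --
    FD 11.3: (23.496,28.496) -> (31.487,36.487) [heading=45, draw]
    FD 10.3: (31.487,36.487) -> (38.77,43.77) [heading=45, draw]
    PD: pen down
  ]
  -- iteration 2/4 --
  FD 4.6: (38.77,43.77) -> (42.023,47.023) [heading=45, draw]
  FD 6.1: (42.023,47.023) -> (46.336,51.336) [heading=45, draw]
  FD 8: (46.336,51.336) -> (51.993,56.993) [heading=45, draw]
  REPEAT 2 [
    -- iteration 1/2 --
    FD 11.3: (51.993,56.993) -> (59.983,64.983) [heading=45, draw]
    FD 10.3: (59.983,64.983) -> (67.266,72.266) [heading=45, draw]
    PD: pen down
    -- iteration 2/2 --
    FD 11.3: (67.266,72.266) -> (75.257,80.257) [heading=45, draw]
    FD 10.3: (75.257,80.257) -> (82.54,87.54) [heading=45, draw]
    PD: pen down
  ]
  -- iteration 3/4 --
  FD 4.6: (82.54,87.54) -> (85.793,90.793) [heading=45, draw]
  FD 6.1: (85.793,90.793) -> (90.106,95.106) [heading=45, draw]
  FD 8: (90.106,95.106) -> (95.763,100.763) [heading=45, draw]
  REPEAT 2 [
    -- iteration 1/2 --
    FD 11.3: (95.763,100.763) -> (103.753,108.753) [heading=45, draw]
    FD 10.3: (103.753,108.753) -> (111.036,116.036) [heading=45, draw]
    PD: pen down
    -- iteration 2/2 --
    FD 11.3: (111.036,116.036) -> (119.027,124.027) [heading=45, draw]
    FD 10.3: (119.027,124.027) -> (126.31,131.31) [heading=45, draw]
    PD: pen down
  ]
  -- iteration 4/4 --
  FD 4.6: (126.31,131.31) -> (129.562,134.562) [heading=45, draw]
  FD 6.1: (129.562,134.562) -> (133.876,138.876) [heading=45, draw]
  FD 8: (133.876,138.876) -> (139.533,144.533) [heading=45, draw]
  REPEAT 2 [
    -- iteration 1/2 --
    FD 11.3: (139.533,144.533) -> (147.523,152.523) [heading=45, draw]
    FD 10.3: (147.523,152.523) -> (154.806,159.806) [heading=45, draw]
    PD: pen down
    -- iteration 2/2 --
    FD 11.3: (154.806,159.806) -> (162.796,167.796) [heading=45, draw]
    FD 10.3: (162.796,167.796) -> (170.08,175.08) [heading=45, draw]
    PD: pen down
  ]
]
PD: pen down
Final: pos=(170.08,175.08), heading=45, 28 segment(s) drawn

Segment endpoints: x in {-5, -1.747, 2.566, 8.223, 16.213, 23.496, 31.487, 38.77, 42.023, 46.336, 51.993, 59.983, 67.266, 75.257, 82.54, 85.793, 90.106, 95.763, 103.753, 111.036, 119.027, 126.31, 129.562, 133.876, 139.533, 147.523, 154.806, 162.796, 170.08}, y in {0, 3.253, 7.566, 13.223, 21.213, 28.496, 36.487, 43.77, 47.023, 51.336, 56.993, 64.983, 72.266, 80.257, 87.54, 90.793, 95.106, 100.763, 108.753, 116.036, 124.027, 131.31, 134.562, 138.876, 144.533, 152.523, 159.806, 167.796, 175.08}
xmin=-5, ymin=0, xmax=170.08, ymax=175.08

Answer: -5 0 170.08 175.08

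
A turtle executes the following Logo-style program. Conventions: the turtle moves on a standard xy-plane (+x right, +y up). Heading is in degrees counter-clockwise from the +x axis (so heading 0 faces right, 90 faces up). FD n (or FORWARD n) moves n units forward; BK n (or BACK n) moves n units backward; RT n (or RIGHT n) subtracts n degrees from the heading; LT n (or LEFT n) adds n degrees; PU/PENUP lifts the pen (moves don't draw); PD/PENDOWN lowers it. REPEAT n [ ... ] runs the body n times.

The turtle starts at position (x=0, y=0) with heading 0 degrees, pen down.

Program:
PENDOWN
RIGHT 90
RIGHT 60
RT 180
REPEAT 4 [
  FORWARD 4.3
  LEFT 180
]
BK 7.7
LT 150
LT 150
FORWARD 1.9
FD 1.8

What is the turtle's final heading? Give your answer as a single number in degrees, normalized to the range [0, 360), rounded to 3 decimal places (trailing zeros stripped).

Answer: 330

Derivation:
Executing turtle program step by step:
Start: pos=(0,0), heading=0, pen down
PD: pen down
RT 90: heading 0 -> 270
RT 60: heading 270 -> 210
RT 180: heading 210 -> 30
REPEAT 4 [
  -- iteration 1/4 --
  FD 4.3: (0,0) -> (3.724,2.15) [heading=30, draw]
  LT 180: heading 30 -> 210
  -- iteration 2/4 --
  FD 4.3: (3.724,2.15) -> (0,0) [heading=210, draw]
  LT 180: heading 210 -> 30
  -- iteration 3/4 --
  FD 4.3: (0,0) -> (3.724,2.15) [heading=30, draw]
  LT 180: heading 30 -> 210
  -- iteration 4/4 --
  FD 4.3: (3.724,2.15) -> (0,0) [heading=210, draw]
  LT 180: heading 210 -> 30
]
BK 7.7: (0,0) -> (-6.668,-3.85) [heading=30, draw]
LT 150: heading 30 -> 180
LT 150: heading 180 -> 330
FD 1.9: (-6.668,-3.85) -> (-5.023,-4.8) [heading=330, draw]
FD 1.8: (-5.023,-4.8) -> (-3.464,-5.7) [heading=330, draw]
Final: pos=(-3.464,-5.7), heading=330, 7 segment(s) drawn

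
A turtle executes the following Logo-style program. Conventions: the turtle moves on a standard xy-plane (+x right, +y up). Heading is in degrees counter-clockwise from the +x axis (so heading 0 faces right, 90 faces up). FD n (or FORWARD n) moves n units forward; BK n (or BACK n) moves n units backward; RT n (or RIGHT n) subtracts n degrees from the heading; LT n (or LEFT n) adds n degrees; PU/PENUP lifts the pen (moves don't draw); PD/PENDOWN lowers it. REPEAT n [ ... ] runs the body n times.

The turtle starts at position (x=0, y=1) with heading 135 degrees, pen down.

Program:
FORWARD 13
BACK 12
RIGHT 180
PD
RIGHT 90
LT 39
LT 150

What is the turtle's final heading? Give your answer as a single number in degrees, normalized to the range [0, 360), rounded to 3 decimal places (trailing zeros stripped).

Executing turtle program step by step:
Start: pos=(0,1), heading=135, pen down
FD 13: (0,1) -> (-9.192,10.192) [heading=135, draw]
BK 12: (-9.192,10.192) -> (-0.707,1.707) [heading=135, draw]
RT 180: heading 135 -> 315
PD: pen down
RT 90: heading 315 -> 225
LT 39: heading 225 -> 264
LT 150: heading 264 -> 54
Final: pos=(-0.707,1.707), heading=54, 2 segment(s) drawn

Answer: 54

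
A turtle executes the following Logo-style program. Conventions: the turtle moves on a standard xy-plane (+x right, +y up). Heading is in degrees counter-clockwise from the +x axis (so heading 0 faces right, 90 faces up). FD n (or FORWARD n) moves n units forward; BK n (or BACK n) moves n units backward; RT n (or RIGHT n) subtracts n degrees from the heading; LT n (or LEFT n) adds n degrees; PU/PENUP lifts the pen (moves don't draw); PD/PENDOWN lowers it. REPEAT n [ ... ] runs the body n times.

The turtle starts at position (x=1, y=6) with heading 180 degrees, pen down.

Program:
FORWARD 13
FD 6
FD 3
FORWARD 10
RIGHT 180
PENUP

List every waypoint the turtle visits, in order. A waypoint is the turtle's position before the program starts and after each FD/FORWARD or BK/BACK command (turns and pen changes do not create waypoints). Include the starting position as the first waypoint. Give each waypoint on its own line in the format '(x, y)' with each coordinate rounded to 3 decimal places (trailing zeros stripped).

Executing turtle program step by step:
Start: pos=(1,6), heading=180, pen down
FD 13: (1,6) -> (-12,6) [heading=180, draw]
FD 6: (-12,6) -> (-18,6) [heading=180, draw]
FD 3: (-18,6) -> (-21,6) [heading=180, draw]
FD 10: (-21,6) -> (-31,6) [heading=180, draw]
RT 180: heading 180 -> 0
PU: pen up
Final: pos=(-31,6), heading=0, 4 segment(s) drawn
Waypoints (5 total):
(1, 6)
(-12, 6)
(-18, 6)
(-21, 6)
(-31, 6)

Answer: (1, 6)
(-12, 6)
(-18, 6)
(-21, 6)
(-31, 6)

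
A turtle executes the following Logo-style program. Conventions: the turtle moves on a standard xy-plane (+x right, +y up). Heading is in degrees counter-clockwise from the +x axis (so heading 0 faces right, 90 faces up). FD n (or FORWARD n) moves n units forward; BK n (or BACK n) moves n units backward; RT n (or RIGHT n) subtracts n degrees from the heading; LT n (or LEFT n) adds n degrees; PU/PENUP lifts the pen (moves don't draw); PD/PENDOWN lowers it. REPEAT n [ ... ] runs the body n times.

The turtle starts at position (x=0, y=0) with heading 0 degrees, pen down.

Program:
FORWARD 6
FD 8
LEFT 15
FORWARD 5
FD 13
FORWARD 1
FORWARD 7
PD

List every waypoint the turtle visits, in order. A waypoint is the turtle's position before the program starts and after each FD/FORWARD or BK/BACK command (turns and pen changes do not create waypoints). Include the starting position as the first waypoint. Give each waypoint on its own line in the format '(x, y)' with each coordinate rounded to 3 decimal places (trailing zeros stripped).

Executing turtle program step by step:
Start: pos=(0,0), heading=0, pen down
FD 6: (0,0) -> (6,0) [heading=0, draw]
FD 8: (6,0) -> (14,0) [heading=0, draw]
LT 15: heading 0 -> 15
FD 5: (14,0) -> (18.83,1.294) [heading=15, draw]
FD 13: (18.83,1.294) -> (31.387,4.659) [heading=15, draw]
FD 1: (31.387,4.659) -> (32.353,4.918) [heading=15, draw]
FD 7: (32.353,4.918) -> (39.114,6.729) [heading=15, draw]
PD: pen down
Final: pos=(39.114,6.729), heading=15, 6 segment(s) drawn
Waypoints (7 total):
(0, 0)
(6, 0)
(14, 0)
(18.83, 1.294)
(31.387, 4.659)
(32.353, 4.918)
(39.114, 6.729)

Answer: (0, 0)
(6, 0)
(14, 0)
(18.83, 1.294)
(31.387, 4.659)
(32.353, 4.918)
(39.114, 6.729)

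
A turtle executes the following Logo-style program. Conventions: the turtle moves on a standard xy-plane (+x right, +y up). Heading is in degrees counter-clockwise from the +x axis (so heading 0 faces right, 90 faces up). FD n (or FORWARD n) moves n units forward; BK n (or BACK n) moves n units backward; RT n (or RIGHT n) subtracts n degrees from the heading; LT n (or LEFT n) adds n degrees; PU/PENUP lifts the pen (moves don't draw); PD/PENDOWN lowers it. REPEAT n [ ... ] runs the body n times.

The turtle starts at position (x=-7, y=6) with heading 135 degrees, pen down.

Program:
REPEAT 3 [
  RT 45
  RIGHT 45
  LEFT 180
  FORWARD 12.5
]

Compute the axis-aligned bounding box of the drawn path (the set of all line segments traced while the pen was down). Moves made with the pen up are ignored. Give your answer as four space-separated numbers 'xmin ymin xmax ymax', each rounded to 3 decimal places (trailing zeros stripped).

Executing turtle program step by step:
Start: pos=(-7,6), heading=135, pen down
REPEAT 3 [
  -- iteration 1/3 --
  RT 45: heading 135 -> 90
  RT 45: heading 90 -> 45
  LT 180: heading 45 -> 225
  FD 12.5: (-7,6) -> (-15.839,-2.839) [heading=225, draw]
  -- iteration 2/3 --
  RT 45: heading 225 -> 180
  RT 45: heading 180 -> 135
  LT 180: heading 135 -> 315
  FD 12.5: (-15.839,-2.839) -> (-7,-11.678) [heading=315, draw]
  -- iteration 3/3 --
  RT 45: heading 315 -> 270
  RT 45: heading 270 -> 225
  LT 180: heading 225 -> 45
  FD 12.5: (-7,-11.678) -> (1.839,-2.839) [heading=45, draw]
]
Final: pos=(1.839,-2.839), heading=45, 3 segment(s) drawn

Segment endpoints: x in {-15.839, -7, -7, 1.839}, y in {-11.678, -2.839, -2.839, 6}
xmin=-15.839, ymin=-11.678, xmax=1.839, ymax=6

Answer: -15.839 -11.678 1.839 6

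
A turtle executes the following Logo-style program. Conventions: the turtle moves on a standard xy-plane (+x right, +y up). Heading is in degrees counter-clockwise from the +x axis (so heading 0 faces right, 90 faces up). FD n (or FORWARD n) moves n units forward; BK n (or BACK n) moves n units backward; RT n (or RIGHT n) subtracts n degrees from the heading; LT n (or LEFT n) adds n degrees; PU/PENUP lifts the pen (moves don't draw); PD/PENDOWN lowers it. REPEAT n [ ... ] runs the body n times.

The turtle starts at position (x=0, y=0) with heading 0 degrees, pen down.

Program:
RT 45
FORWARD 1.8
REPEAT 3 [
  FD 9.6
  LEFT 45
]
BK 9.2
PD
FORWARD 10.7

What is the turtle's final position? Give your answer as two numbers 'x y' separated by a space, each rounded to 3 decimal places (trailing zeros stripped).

Answer: 24.449 0.227

Derivation:
Executing turtle program step by step:
Start: pos=(0,0), heading=0, pen down
RT 45: heading 0 -> 315
FD 1.8: (0,0) -> (1.273,-1.273) [heading=315, draw]
REPEAT 3 [
  -- iteration 1/3 --
  FD 9.6: (1.273,-1.273) -> (8.061,-8.061) [heading=315, draw]
  LT 45: heading 315 -> 0
  -- iteration 2/3 --
  FD 9.6: (8.061,-8.061) -> (17.661,-8.061) [heading=0, draw]
  LT 45: heading 0 -> 45
  -- iteration 3/3 --
  FD 9.6: (17.661,-8.061) -> (24.449,-1.273) [heading=45, draw]
  LT 45: heading 45 -> 90
]
BK 9.2: (24.449,-1.273) -> (24.449,-10.473) [heading=90, draw]
PD: pen down
FD 10.7: (24.449,-10.473) -> (24.449,0.227) [heading=90, draw]
Final: pos=(24.449,0.227), heading=90, 6 segment(s) drawn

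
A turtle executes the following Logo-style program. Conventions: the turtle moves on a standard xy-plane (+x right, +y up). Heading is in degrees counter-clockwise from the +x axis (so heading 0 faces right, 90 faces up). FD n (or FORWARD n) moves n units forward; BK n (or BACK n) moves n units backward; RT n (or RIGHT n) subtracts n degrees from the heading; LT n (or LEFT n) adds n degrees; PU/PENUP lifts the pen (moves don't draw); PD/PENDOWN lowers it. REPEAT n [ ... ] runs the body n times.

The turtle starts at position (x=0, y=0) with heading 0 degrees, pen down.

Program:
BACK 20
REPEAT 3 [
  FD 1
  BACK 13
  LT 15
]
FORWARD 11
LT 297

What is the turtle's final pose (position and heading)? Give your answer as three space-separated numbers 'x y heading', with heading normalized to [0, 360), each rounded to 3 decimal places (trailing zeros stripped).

Executing turtle program step by step:
Start: pos=(0,0), heading=0, pen down
BK 20: (0,0) -> (-20,0) [heading=0, draw]
REPEAT 3 [
  -- iteration 1/3 --
  FD 1: (-20,0) -> (-19,0) [heading=0, draw]
  BK 13: (-19,0) -> (-32,0) [heading=0, draw]
  LT 15: heading 0 -> 15
  -- iteration 2/3 --
  FD 1: (-32,0) -> (-31.034,0.259) [heading=15, draw]
  BK 13: (-31.034,0.259) -> (-43.591,-3.106) [heading=15, draw]
  LT 15: heading 15 -> 30
  -- iteration 3/3 --
  FD 1: (-43.591,-3.106) -> (-42.725,-2.606) [heading=30, draw]
  BK 13: (-42.725,-2.606) -> (-53.983,-9.106) [heading=30, draw]
  LT 15: heading 30 -> 45
]
FD 11: (-53.983,-9.106) -> (-46.205,-1.328) [heading=45, draw]
LT 297: heading 45 -> 342
Final: pos=(-46.205,-1.328), heading=342, 8 segment(s) drawn

Answer: -46.205 -1.328 342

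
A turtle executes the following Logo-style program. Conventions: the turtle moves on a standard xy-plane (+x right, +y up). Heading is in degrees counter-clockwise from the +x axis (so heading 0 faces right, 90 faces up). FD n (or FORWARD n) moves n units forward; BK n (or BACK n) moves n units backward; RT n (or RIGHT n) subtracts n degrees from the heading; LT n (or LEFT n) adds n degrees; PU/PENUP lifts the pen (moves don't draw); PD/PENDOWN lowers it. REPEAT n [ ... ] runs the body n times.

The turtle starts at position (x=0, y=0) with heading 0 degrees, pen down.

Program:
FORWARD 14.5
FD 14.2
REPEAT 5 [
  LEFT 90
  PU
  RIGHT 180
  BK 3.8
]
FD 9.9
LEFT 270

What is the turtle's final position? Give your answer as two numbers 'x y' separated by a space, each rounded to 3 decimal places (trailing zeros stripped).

Answer: 28.7 -6.1

Derivation:
Executing turtle program step by step:
Start: pos=(0,0), heading=0, pen down
FD 14.5: (0,0) -> (14.5,0) [heading=0, draw]
FD 14.2: (14.5,0) -> (28.7,0) [heading=0, draw]
REPEAT 5 [
  -- iteration 1/5 --
  LT 90: heading 0 -> 90
  PU: pen up
  RT 180: heading 90 -> 270
  BK 3.8: (28.7,0) -> (28.7,3.8) [heading=270, move]
  -- iteration 2/5 --
  LT 90: heading 270 -> 0
  PU: pen up
  RT 180: heading 0 -> 180
  BK 3.8: (28.7,3.8) -> (32.5,3.8) [heading=180, move]
  -- iteration 3/5 --
  LT 90: heading 180 -> 270
  PU: pen up
  RT 180: heading 270 -> 90
  BK 3.8: (32.5,3.8) -> (32.5,0) [heading=90, move]
  -- iteration 4/5 --
  LT 90: heading 90 -> 180
  PU: pen up
  RT 180: heading 180 -> 0
  BK 3.8: (32.5,0) -> (28.7,0) [heading=0, move]
  -- iteration 5/5 --
  LT 90: heading 0 -> 90
  PU: pen up
  RT 180: heading 90 -> 270
  BK 3.8: (28.7,0) -> (28.7,3.8) [heading=270, move]
]
FD 9.9: (28.7,3.8) -> (28.7,-6.1) [heading=270, move]
LT 270: heading 270 -> 180
Final: pos=(28.7,-6.1), heading=180, 2 segment(s) drawn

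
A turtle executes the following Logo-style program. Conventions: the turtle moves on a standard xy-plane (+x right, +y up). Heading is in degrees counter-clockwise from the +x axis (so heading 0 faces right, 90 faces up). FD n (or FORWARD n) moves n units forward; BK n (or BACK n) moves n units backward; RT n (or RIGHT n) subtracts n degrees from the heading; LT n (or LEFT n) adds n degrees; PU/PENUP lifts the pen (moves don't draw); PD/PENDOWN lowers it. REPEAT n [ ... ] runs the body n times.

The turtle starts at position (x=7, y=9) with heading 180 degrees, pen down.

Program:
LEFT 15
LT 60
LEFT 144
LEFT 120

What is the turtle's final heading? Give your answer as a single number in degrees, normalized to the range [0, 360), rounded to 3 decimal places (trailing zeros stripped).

Executing turtle program step by step:
Start: pos=(7,9), heading=180, pen down
LT 15: heading 180 -> 195
LT 60: heading 195 -> 255
LT 144: heading 255 -> 39
LT 120: heading 39 -> 159
Final: pos=(7,9), heading=159, 0 segment(s) drawn

Answer: 159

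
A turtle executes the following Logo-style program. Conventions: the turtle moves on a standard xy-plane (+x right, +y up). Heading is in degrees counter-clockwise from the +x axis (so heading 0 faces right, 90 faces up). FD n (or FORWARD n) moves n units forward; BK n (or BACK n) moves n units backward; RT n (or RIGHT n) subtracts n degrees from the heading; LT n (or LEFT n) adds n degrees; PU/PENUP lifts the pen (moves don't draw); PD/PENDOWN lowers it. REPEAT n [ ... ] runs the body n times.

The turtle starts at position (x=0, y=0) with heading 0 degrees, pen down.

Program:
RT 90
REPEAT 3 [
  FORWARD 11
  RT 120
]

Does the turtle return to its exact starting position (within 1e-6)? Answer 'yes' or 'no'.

Answer: yes

Derivation:
Executing turtle program step by step:
Start: pos=(0,0), heading=0, pen down
RT 90: heading 0 -> 270
REPEAT 3 [
  -- iteration 1/3 --
  FD 11: (0,0) -> (0,-11) [heading=270, draw]
  RT 120: heading 270 -> 150
  -- iteration 2/3 --
  FD 11: (0,-11) -> (-9.526,-5.5) [heading=150, draw]
  RT 120: heading 150 -> 30
  -- iteration 3/3 --
  FD 11: (-9.526,-5.5) -> (0,0) [heading=30, draw]
  RT 120: heading 30 -> 270
]
Final: pos=(0,0), heading=270, 3 segment(s) drawn

Start position: (0, 0)
Final position: (0, 0)
Distance = 0; < 1e-6 -> CLOSED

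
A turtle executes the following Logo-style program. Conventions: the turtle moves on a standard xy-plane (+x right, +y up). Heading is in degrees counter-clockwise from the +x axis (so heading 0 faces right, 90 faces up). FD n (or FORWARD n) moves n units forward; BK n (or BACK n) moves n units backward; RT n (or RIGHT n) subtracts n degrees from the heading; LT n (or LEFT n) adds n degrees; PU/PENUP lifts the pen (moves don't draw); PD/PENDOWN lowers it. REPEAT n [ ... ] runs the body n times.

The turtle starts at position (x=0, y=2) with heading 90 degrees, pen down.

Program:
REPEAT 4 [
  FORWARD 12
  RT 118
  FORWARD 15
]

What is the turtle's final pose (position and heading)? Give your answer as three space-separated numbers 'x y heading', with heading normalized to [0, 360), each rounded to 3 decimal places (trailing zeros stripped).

Answer: 12.541 7.459 338

Derivation:
Executing turtle program step by step:
Start: pos=(0,2), heading=90, pen down
REPEAT 4 [
  -- iteration 1/4 --
  FD 12: (0,2) -> (0,14) [heading=90, draw]
  RT 118: heading 90 -> 332
  FD 15: (0,14) -> (13.244,6.958) [heading=332, draw]
  -- iteration 2/4 --
  FD 12: (13.244,6.958) -> (23.84,1.324) [heading=332, draw]
  RT 118: heading 332 -> 214
  FD 15: (23.84,1.324) -> (11.404,-7.064) [heading=214, draw]
  -- iteration 3/4 --
  FD 12: (11.404,-7.064) -> (1.456,-13.774) [heading=214, draw]
  RT 118: heading 214 -> 96
  FD 15: (1.456,-13.774) -> (-0.112,1.144) [heading=96, draw]
  -- iteration 4/4 --
  FD 12: (-0.112,1.144) -> (-1.367,13.078) [heading=96, draw]
  RT 118: heading 96 -> 338
  FD 15: (-1.367,13.078) -> (12.541,7.459) [heading=338, draw]
]
Final: pos=(12.541,7.459), heading=338, 8 segment(s) drawn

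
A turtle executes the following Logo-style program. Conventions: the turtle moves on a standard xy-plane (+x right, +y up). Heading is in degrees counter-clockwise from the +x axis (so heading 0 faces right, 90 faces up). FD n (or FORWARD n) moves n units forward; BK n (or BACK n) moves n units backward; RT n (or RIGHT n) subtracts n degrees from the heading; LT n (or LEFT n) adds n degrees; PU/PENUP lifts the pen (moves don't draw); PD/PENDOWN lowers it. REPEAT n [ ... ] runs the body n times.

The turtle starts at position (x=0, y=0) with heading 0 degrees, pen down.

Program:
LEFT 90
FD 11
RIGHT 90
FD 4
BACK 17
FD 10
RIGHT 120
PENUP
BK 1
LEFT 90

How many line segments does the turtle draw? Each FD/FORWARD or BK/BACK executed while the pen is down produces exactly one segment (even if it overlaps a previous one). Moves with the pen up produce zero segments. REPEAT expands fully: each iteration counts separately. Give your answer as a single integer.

Executing turtle program step by step:
Start: pos=(0,0), heading=0, pen down
LT 90: heading 0 -> 90
FD 11: (0,0) -> (0,11) [heading=90, draw]
RT 90: heading 90 -> 0
FD 4: (0,11) -> (4,11) [heading=0, draw]
BK 17: (4,11) -> (-13,11) [heading=0, draw]
FD 10: (-13,11) -> (-3,11) [heading=0, draw]
RT 120: heading 0 -> 240
PU: pen up
BK 1: (-3,11) -> (-2.5,11.866) [heading=240, move]
LT 90: heading 240 -> 330
Final: pos=(-2.5,11.866), heading=330, 4 segment(s) drawn
Segments drawn: 4

Answer: 4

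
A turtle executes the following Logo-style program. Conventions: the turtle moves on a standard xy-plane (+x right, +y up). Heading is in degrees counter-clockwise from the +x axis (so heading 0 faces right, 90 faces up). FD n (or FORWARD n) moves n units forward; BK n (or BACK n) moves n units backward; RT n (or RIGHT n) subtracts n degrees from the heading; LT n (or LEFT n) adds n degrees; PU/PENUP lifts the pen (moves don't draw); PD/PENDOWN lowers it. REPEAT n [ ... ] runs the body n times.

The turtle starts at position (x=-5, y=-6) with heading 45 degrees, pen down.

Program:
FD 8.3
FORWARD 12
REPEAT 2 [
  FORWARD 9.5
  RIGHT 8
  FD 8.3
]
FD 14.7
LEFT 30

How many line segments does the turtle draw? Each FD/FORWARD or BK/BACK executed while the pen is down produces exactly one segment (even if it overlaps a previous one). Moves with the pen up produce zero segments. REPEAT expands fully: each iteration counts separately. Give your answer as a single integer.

Executing turtle program step by step:
Start: pos=(-5,-6), heading=45, pen down
FD 8.3: (-5,-6) -> (0.869,-0.131) [heading=45, draw]
FD 12: (0.869,-0.131) -> (9.354,8.354) [heading=45, draw]
REPEAT 2 [
  -- iteration 1/2 --
  FD 9.5: (9.354,8.354) -> (16.072,15.072) [heading=45, draw]
  RT 8: heading 45 -> 37
  FD 8.3: (16.072,15.072) -> (22.7,20.067) [heading=37, draw]
  -- iteration 2/2 --
  FD 9.5: (22.7,20.067) -> (30.287,25.784) [heading=37, draw]
  RT 8: heading 37 -> 29
  FD 8.3: (30.287,25.784) -> (37.547,29.808) [heading=29, draw]
]
FD 14.7: (37.547,29.808) -> (50.404,36.935) [heading=29, draw]
LT 30: heading 29 -> 59
Final: pos=(50.404,36.935), heading=59, 7 segment(s) drawn
Segments drawn: 7

Answer: 7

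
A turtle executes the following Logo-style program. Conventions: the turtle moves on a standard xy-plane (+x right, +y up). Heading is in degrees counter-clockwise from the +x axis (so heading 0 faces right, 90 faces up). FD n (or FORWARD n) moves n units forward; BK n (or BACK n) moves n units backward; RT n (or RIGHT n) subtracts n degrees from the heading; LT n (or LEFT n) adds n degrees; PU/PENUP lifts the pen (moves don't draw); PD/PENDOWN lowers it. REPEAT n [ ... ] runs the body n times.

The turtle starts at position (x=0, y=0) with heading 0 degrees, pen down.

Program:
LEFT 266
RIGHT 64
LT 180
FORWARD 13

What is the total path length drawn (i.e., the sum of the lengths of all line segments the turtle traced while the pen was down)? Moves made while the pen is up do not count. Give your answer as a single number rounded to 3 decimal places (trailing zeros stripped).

Executing turtle program step by step:
Start: pos=(0,0), heading=0, pen down
LT 266: heading 0 -> 266
RT 64: heading 266 -> 202
LT 180: heading 202 -> 22
FD 13: (0,0) -> (12.053,4.87) [heading=22, draw]
Final: pos=(12.053,4.87), heading=22, 1 segment(s) drawn

Segment lengths:
  seg 1: (0,0) -> (12.053,4.87), length = 13
Total = 13

Answer: 13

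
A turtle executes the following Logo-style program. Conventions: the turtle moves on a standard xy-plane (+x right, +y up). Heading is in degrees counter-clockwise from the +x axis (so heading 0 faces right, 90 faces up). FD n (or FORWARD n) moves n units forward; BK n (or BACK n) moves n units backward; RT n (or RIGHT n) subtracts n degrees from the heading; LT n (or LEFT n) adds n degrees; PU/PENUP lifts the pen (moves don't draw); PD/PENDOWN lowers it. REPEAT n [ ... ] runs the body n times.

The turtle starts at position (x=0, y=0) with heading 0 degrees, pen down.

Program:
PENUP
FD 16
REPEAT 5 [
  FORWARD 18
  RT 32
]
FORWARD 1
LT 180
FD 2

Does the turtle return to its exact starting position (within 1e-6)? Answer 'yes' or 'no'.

Answer: no

Derivation:
Executing turtle program step by step:
Start: pos=(0,0), heading=0, pen down
PU: pen up
FD 16: (0,0) -> (16,0) [heading=0, move]
REPEAT 5 [
  -- iteration 1/5 --
  FD 18: (16,0) -> (34,0) [heading=0, move]
  RT 32: heading 0 -> 328
  -- iteration 2/5 --
  FD 18: (34,0) -> (49.265,-9.539) [heading=328, move]
  RT 32: heading 328 -> 296
  -- iteration 3/5 --
  FD 18: (49.265,-9.539) -> (57.156,-25.717) [heading=296, move]
  RT 32: heading 296 -> 264
  -- iteration 4/5 --
  FD 18: (57.156,-25.717) -> (55.274,-43.618) [heading=264, move]
  RT 32: heading 264 -> 232
  -- iteration 5/5 --
  FD 18: (55.274,-43.618) -> (44.192,-57.802) [heading=232, move]
  RT 32: heading 232 -> 200
]
FD 1: (44.192,-57.802) -> (43.252,-58.144) [heading=200, move]
LT 180: heading 200 -> 20
FD 2: (43.252,-58.144) -> (45.132,-57.46) [heading=20, move]
Final: pos=(45.132,-57.46), heading=20, 0 segment(s) drawn

Start position: (0, 0)
Final position: (45.132, -57.46)
Distance = 73.066; >= 1e-6 -> NOT closed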